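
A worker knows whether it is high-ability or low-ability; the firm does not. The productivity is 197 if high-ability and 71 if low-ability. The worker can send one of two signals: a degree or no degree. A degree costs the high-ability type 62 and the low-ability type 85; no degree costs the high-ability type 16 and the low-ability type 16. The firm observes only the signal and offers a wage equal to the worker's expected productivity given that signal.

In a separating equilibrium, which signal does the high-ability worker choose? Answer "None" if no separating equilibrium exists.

None

Try high-ability → degree, low-ability → no degree:
  Under separation the firm infers type exactly: degree → high-ability (pays 197), no degree → low-ability (pays 71).
  High-ability: degree gives 197 − 62 = 135; no degree gives 71 − 16 = 55. No deviation. ✓
  Low-ability: no degree gives 71 − 16 = 55; degree gives 197 − 85 = 112. Would deviate. ✗
Try high-ability → no degree, low-ability → degree:
  Under separation the firm infers type exactly: no degree → high-ability (pays 197), degree → low-ability (pays 71).
  High-ability: no degree gives 197 − 16 = 181; degree gives 71 − 62 = 9. No deviation. ✓
  Low-ability: degree gives 71 − 85 = -14; no degree gives 197 − 16 = 181. Would deviate. ✗
Neither assignment is incentive-compatible.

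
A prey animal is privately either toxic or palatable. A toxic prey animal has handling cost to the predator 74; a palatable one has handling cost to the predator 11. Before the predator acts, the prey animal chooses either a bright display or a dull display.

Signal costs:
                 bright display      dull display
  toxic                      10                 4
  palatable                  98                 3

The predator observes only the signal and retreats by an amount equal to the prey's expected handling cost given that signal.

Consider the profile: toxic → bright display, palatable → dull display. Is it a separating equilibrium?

Under separation the predator infers type exactly: bright display → toxic (pays 74), dull display → palatable (pays 11).
Toxic: bright display gives 74 − 10 = 64; dull display gives 11 − 4 = 7. No deviation. ✓
Palatable: dull display gives 11 − 3 = 8; bright display gives 74 − 98 = -24. No deviation. ✓
Neither type gains from mimicking the other.

Yes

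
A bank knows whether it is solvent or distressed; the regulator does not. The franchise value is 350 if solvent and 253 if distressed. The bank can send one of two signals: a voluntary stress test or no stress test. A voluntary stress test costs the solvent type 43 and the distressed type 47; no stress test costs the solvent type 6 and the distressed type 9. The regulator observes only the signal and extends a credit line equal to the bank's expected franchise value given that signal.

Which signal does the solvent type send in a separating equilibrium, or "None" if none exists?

Try solvent → stress test, distressed → no stress test:
  Under separation the regulator infers type exactly: stress test → solvent (pays 350), no stress test → distressed (pays 253).
  Solvent: stress test gives 350 − 43 = 307; no stress test gives 253 − 6 = 247. No deviation. ✓
  Distressed: no stress test gives 253 − 9 = 244; stress test gives 350 − 47 = 303. Would deviate. ✗
Try solvent → no stress test, distressed → stress test:
  Under separation the regulator infers type exactly: no stress test → solvent (pays 350), stress test → distressed (pays 253).
  Solvent: no stress test gives 350 − 6 = 344; stress test gives 253 − 43 = 210. No deviation. ✓
  Distressed: stress test gives 253 − 47 = 206; no stress test gives 350 − 9 = 341. Would deviate. ✗
Neither assignment is incentive-compatible.

None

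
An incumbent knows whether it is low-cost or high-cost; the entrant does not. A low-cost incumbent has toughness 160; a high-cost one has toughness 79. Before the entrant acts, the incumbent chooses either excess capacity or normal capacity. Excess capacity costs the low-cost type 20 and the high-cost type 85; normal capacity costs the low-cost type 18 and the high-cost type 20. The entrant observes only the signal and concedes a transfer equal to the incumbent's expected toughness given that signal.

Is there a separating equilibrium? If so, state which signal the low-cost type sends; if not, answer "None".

None

Try low-cost → excess capacity, high-cost → normal capacity:
  If types separate, excess capacity earns payment 160 and normal capacity earns 79.
  Low-cost: excess capacity gives 160 − 20 = 140; normal capacity gives 79 − 18 = 61. No deviation. ✓
  High-cost: normal capacity gives 79 − 20 = 59; excess capacity gives 160 − 85 = 75. Would deviate. ✗
Try low-cost → normal capacity, high-cost → excess capacity:
  If types separate, normal capacity earns payment 160 and excess capacity earns 79.
  Low-cost: normal capacity gives 160 − 18 = 142; excess capacity gives 79 − 20 = 59. No deviation. ✓
  High-cost: excess capacity gives 79 − 85 = -6; normal capacity gives 160 − 20 = 140. Would deviate. ✗
Neither assignment is incentive-compatible.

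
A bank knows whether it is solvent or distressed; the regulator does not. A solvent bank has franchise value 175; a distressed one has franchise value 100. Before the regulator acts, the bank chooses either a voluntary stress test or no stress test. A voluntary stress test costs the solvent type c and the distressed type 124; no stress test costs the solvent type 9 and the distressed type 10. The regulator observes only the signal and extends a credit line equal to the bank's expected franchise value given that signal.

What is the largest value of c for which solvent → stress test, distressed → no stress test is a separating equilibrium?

84

Under separation: stress test → solvent (pays 175); no stress test → distressed (pays 100).
Distressed: 100 − 10 = 90 ≥ 175 − 124 = 51. Holds regardless of c. ✓
Solvent: 175 − c ≥ 100 − 9, so c ≤ 175 − 91 = 84.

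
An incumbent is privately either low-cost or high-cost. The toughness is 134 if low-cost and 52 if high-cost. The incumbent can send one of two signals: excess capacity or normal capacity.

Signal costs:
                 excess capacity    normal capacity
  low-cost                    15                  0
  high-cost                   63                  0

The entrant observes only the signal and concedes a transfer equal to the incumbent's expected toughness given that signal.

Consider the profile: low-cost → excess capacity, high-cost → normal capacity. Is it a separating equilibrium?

Under separation the entrant infers type exactly: excess capacity → low-cost (pays 134), normal capacity → high-cost (pays 52).
Low-cost: excess capacity gives 134 − 15 = 119; normal capacity gives 52 − 0 = 52. No deviation. ✓
High-cost: normal capacity gives 52 − 0 = 52; excess capacity gives 134 − 63 = 71. Would deviate. ✗

No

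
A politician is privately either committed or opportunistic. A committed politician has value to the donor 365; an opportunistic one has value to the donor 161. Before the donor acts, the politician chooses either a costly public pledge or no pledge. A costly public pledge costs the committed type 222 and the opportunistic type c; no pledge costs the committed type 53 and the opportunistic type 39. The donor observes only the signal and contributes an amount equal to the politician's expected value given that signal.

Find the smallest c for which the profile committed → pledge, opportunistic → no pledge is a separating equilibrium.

Under separation: pledge → committed (pays 365); no pledge → opportunistic (pays 161).
Committed: 365 − 222 = 143 ≥ 161 − 53 = 108. Holds regardless of c. ✓
Opportunistic: 161 − 39 ≥ 365 − c, so c ≥ 365 − 122 = 243.

243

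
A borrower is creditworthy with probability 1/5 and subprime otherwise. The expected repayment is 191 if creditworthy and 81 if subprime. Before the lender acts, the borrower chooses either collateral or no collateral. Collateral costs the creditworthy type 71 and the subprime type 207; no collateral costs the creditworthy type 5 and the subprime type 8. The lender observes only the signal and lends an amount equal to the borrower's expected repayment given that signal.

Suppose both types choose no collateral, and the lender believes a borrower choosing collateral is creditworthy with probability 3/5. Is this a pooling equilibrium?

On the equilibrium path (no collateral) the lender holds the prior 1/5 and pays 1/5·191 + 4/5·81 = 103. Off-path (collateral) belief 3/5 gives 3/5·191 + 2/5·81 = 147.
Creditworthy: no collateral gives 103 − 5 = 98; collateral gives 147 − 71 = 76. Stays. ✓
Subprime: no collateral gives 103 − 8 = 95; collateral gives 147 − 207 = -60. Stays. ✓
Beliefs are Bayes-consistent on-path and both types best-respond.

Yes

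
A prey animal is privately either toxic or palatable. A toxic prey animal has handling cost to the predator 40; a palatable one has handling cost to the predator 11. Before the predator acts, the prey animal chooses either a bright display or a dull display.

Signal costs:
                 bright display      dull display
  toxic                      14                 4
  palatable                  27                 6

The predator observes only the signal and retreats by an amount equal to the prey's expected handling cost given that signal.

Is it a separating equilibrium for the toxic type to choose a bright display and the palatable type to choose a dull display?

If types separate, bright display earns payment 40 and dull display earns 11.
Toxic: bright display gives 40 − 14 = 26; dull display gives 11 − 4 = 7. No deviation. ✓
Palatable: dull display gives 11 − 6 = 5; bright display gives 40 − 27 = 13. Would deviate. ✗

No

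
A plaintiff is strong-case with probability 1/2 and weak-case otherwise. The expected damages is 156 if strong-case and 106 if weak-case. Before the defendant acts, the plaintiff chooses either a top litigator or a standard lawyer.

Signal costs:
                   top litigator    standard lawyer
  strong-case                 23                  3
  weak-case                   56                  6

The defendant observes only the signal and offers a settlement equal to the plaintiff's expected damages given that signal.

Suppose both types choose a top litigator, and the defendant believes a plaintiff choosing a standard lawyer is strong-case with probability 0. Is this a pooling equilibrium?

No

At the pooled signal (top litigator) the defendant holds the prior 1/2 and pays 1/2·156 + 1/2·106 = 131. Off-path (standard lawyer) belief 0 gives 0·156 + 1·106 = 106.
Strong-case: top litigator gives 131 − 23 = 108; standard lawyer gives 106 − 3 = 103. Stays. ✓
Weak-case: top litigator gives 131 − 56 = 75; standard lawyer gives 106 − 6 = 100. Deviates. ✗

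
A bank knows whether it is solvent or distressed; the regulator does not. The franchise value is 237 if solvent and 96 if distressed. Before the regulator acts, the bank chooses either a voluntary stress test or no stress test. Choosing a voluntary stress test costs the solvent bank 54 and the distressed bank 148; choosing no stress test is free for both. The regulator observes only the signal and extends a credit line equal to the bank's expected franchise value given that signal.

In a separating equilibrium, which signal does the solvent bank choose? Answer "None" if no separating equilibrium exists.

Try solvent → stress test, distressed → no stress test:
  Under separation the regulator infers type exactly: stress test → solvent (pays 237), no stress test → distressed (pays 96).
  Solvent: stress test gives 237 − 54 = 183; no stress test gives 96 − 0 = 96. No deviation. ✓
  Distressed: no stress test gives 96 − 0 = 96; stress test gives 237 − 148 = 89. No deviation. ✓
Both hold — the solvent type sends stress test.

stress test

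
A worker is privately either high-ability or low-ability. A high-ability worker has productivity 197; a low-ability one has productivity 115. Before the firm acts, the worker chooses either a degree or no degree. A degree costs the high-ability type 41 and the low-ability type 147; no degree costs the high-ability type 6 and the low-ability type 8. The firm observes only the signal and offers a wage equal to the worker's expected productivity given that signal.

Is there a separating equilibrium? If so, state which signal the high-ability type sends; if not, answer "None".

degree

Try high-ability → degree, low-ability → no degree:
  Under separation the firm infers type exactly: degree → high-ability (pays 197), no degree → low-ability (pays 115).
  High-ability: degree gives 197 − 41 = 156; no degree gives 115 − 6 = 109. No deviation. ✓
  Low-ability: no degree gives 115 − 8 = 107; degree gives 197 − 147 = 50. No deviation. ✓
Both hold — the high-ability type sends degree.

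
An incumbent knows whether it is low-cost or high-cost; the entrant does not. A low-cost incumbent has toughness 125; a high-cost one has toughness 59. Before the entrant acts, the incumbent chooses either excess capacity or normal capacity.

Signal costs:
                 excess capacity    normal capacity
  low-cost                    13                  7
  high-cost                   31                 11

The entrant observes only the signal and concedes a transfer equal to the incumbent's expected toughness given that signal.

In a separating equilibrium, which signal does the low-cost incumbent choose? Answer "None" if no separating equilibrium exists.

Try low-cost → excess capacity, high-cost → normal capacity:
  Under separation the entrant infers type exactly: excess capacity → low-cost (pays 125), normal capacity → high-cost (pays 59).
  Low-cost: excess capacity gives 125 − 13 = 112; normal capacity gives 59 − 7 = 52. No deviation. ✓
  High-cost: normal capacity gives 59 − 11 = 48; excess capacity gives 125 − 31 = 94. Would deviate. ✗
Try low-cost → normal capacity, high-cost → excess capacity:
  Under separation the entrant infers type exactly: normal capacity → low-cost (pays 125), excess capacity → high-cost (pays 59).
  Low-cost: normal capacity gives 125 − 7 = 118; excess capacity gives 59 − 13 = 46. No deviation. ✓
  High-cost: excess capacity gives 59 − 31 = 28; normal capacity gives 125 − 11 = 114. Would deviate. ✗
Neither assignment is incentive-compatible.

None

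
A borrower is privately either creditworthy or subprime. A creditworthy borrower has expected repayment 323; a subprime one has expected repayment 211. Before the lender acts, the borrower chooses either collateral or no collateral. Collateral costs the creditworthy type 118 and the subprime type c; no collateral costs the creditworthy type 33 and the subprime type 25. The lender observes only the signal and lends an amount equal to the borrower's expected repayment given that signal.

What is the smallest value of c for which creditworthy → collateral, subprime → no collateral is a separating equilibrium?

137

Under separation: collateral → creditworthy (pays 323); no collateral → subprime (pays 211).
Creditworthy: 323 − 118 = 205 ≥ 211 − 33 = 178. Holds regardless of c. ✓
Subprime: 211 − 25 ≥ 323 − c, so c ≥ 323 − 186 = 137.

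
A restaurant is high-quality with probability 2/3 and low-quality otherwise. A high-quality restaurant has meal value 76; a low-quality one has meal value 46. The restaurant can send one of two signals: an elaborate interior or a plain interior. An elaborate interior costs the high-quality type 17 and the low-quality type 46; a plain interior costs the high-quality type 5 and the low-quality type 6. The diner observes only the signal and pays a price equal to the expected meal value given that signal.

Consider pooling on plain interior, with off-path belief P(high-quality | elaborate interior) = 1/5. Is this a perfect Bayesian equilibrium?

Yes

On the equilibrium path (plain interior) the diner holds the prior 2/3 and pays 2/3·76 + 1/3·46 = 66. Off-path (elaborate interior) belief 1/5 gives 1/5·76 + 4/5·46 = 52.
High-quality: plain interior gives 66 − 5 = 61; elaborate interior gives 52 − 17 = 35. Stays. ✓
Low-quality: plain interior gives 66 − 6 = 60; elaborate interior gives 52 − 46 = 6. Stays. ✓
Beliefs are Bayes-consistent on-path and both types best-respond.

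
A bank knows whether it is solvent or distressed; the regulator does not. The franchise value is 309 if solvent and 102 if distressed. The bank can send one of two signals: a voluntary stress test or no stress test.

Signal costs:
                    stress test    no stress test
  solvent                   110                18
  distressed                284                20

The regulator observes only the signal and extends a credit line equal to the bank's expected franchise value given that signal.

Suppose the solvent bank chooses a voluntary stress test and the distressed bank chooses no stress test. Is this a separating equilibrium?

Yes

If types separate, stress test earns payment 309 and no stress test earns 102.
Solvent: stress test gives 309 − 110 = 199; no stress test gives 102 − 18 = 84. No deviation. ✓
Distressed: no stress test gives 102 − 20 = 82; stress test gives 309 − 284 = 25. No deviation. ✓
Both incentive constraints hold.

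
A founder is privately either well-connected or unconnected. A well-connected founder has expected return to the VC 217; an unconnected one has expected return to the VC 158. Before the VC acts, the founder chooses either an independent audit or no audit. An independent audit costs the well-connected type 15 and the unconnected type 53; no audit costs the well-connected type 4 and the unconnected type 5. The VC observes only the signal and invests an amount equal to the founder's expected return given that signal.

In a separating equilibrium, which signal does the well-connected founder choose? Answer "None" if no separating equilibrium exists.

Try well-connected → audit, unconnected → no audit:
  If types separate, audit earns payment 217 and no audit earns 158.
  Well-connected: audit gives 217 − 15 = 202; no audit gives 158 − 4 = 154. No deviation. ✓
  Unconnected: no audit gives 158 − 5 = 153; audit gives 217 − 53 = 164. Would deviate. ✗
Try well-connected → no audit, unconnected → audit:
  If types separate, no audit earns payment 217 and audit earns 158.
  Well-connected: no audit gives 217 − 4 = 213; audit gives 158 − 15 = 143. No deviation. ✓
  Unconnected: audit gives 158 − 53 = 105; no audit gives 217 − 5 = 212. Would deviate. ✗
Neither assignment is incentive-compatible.

None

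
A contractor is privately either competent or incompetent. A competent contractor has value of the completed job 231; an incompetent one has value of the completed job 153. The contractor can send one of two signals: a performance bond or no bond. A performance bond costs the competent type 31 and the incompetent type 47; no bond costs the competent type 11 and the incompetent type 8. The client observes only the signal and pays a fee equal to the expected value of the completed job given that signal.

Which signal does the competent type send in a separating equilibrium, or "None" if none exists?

Try competent → bond, incompetent → no bond:
  If types separate, bond earns payment 231 and no bond earns 153.
  Competent: bond gives 231 − 31 = 200; no bond gives 153 − 11 = 142. No deviation. ✓
  Incompetent: no bond gives 153 − 8 = 145; bond gives 231 − 47 = 184. Would deviate. ✗
Try competent → no bond, incompetent → bond:
  If types separate, no bond earns payment 231 and bond earns 153.
  Competent: no bond gives 231 − 11 = 220; bond gives 153 − 31 = 122. No deviation. ✓
  Incompetent: bond gives 153 − 47 = 106; no bond gives 231 − 8 = 223. Would deviate. ✗
Neither assignment is incentive-compatible.

None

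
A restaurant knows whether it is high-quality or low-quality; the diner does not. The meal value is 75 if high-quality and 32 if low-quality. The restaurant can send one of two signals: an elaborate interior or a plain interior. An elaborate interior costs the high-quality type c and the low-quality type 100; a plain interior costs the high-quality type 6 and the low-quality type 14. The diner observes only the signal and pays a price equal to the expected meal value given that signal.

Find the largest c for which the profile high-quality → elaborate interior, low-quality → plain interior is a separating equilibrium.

Under separation: elaborate interior → high-quality (pays 75); plain interior → low-quality (pays 32).
Low-quality: 32 − 14 = 18 ≥ 75 − 100 = -25. Holds regardless of c. ✓
High-quality: 75 − c ≥ 32 − 6, so c ≤ 75 − 26 = 49.

49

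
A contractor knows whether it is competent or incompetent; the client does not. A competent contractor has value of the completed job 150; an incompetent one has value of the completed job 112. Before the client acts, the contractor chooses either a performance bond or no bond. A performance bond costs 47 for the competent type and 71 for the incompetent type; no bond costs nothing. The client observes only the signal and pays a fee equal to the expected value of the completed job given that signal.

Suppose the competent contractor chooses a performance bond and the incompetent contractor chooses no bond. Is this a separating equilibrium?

No

If types separate, bond earns payment 150 and no bond earns 112.
Competent: bond gives 150 − 47 = 103; no bond gives 112 − 0 = 112. Would deviate. ✗
Incompetent: no bond gives 112 − 0 = 112; bond gives 150 − 71 = 79. No deviation. ✓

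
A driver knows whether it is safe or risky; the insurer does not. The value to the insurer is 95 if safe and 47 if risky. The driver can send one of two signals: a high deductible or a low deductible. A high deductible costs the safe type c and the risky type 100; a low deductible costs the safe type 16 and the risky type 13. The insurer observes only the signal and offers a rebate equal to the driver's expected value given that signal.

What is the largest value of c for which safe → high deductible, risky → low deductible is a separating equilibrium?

Under separation: high deductible → safe (pays 95); low deductible → risky (pays 47).
Risky: 47 − 13 = 34 ≥ 95 − 100 = -5. Holds regardless of c. ✓
Safe: 95 − c ≥ 47 − 16, so c ≤ 95 − 31 = 64.

64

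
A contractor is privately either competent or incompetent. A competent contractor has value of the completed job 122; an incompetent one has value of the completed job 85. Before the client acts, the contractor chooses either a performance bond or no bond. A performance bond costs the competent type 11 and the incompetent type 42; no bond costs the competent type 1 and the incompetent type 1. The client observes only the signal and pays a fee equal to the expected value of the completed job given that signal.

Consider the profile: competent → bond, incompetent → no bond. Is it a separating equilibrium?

Under separation the client infers type exactly: bond → competent (pays 122), no bond → incompetent (pays 85).
Competent: bond gives 122 − 11 = 111; no bond gives 85 − 1 = 84. No deviation. ✓
Incompetent: no bond gives 85 − 1 = 84; bond gives 122 − 42 = 80. No deviation. ✓
Both incentive constraints hold.

Yes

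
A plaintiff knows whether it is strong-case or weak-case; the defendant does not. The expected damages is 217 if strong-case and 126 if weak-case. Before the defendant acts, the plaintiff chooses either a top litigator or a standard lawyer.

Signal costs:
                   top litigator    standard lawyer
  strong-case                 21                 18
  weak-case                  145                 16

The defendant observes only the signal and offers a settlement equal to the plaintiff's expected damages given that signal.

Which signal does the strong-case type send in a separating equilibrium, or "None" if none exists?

top litigator

Try strong-case → top litigator, weak-case → standard lawyer:
  If types separate, top litigator earns payment 217 and standard lawyer earns 126.
  Strong-case: top litigator gives 217 − 21 = 196; standard lawyer gives 126 − 18 = 108. No deviation. ✓
  Weak-case: standard lawyer gives 126 − 16 = 110; top litigator gives 217 − 145 = 72. No deviation. ✓
Both hold — the strong-case type sends top litigator.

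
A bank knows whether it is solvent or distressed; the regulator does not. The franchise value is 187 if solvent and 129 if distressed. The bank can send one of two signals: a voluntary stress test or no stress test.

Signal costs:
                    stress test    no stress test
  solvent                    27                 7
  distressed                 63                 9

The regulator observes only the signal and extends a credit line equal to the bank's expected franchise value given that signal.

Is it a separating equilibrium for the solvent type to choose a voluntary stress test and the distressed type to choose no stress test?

No

If types separate, stress test earns payment 187 and no stress test earns 129.
Solvent: stress test gives 187 − 27 = 160; no stress test gives 129 − 7 = 122. No deviation. ✓
Distressed: no stress test gives 129 − 9 = 120; stress test gives 187 − 63 = 124. Would deviate. ✗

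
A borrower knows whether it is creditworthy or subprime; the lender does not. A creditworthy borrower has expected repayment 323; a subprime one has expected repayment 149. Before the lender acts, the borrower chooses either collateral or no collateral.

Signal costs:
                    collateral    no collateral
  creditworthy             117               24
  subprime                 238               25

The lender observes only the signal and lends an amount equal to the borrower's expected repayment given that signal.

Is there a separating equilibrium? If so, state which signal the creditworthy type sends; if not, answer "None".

Try creditworthy → collateral, subprime → no collateral:
  If types separate, collateral earns payment 323 and no collateral earns 149.
  Creditworthy: collateral gives 323 − 117 = 206; no collateral gives 149 − 24 = 125. No deviation. ✓
  Subprime: no collateral gives 149 − 25 = 124; collateral gives 323 − 238 = 85. No deviation. ✓
Both hold — the creditworthy type sends collateral.

collateral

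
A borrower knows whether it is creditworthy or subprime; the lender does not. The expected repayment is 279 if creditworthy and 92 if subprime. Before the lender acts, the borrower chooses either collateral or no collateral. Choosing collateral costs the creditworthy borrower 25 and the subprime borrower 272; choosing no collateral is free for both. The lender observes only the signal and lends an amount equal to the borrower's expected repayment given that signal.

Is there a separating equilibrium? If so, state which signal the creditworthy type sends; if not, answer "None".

collateral

Try creditworthy → collateral, subprime → no collateral:
  Under separation the lender infers type exactly: collateral → creditworthy (pays 279), no collateral → subprime (pays 92).
  Creditworthy: collateral gives 279 − 25 = 254; no collateral gives 92 − 0 = 92. No deviation. ✓
  Subprime: no collateral gives 92 − 0 = 92; collateral gives 279 − 272 = 7. No deviation. ✓
Both hold — the creditworthy type sends collateral.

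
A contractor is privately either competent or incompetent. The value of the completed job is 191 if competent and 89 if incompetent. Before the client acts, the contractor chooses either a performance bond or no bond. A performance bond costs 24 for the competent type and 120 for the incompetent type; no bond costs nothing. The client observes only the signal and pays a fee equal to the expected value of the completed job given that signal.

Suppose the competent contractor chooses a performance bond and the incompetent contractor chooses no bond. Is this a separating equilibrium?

Yes

If types separate, bond earns payment 191 and no bond earns 89.
Competent: bond gives 191 − 24 = 167; no bond gives 89 − 0 = 89. No deviation. ✓
Incompetent: no bond gives 89 − 0 = 89; bond gives 191 − 120 = 71. No deviation. ✓
Both incentive constraints hold.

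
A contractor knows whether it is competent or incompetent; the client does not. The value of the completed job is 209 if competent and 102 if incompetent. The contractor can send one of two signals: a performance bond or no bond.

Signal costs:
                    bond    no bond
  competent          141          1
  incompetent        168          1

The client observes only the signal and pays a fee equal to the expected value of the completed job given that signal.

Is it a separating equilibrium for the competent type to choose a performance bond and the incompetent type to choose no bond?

No

Under separation the client infers type exactly: bond → competent (pays 209), no bond → incompetent (pays 102).
Competent: bond gives 209 − 141 = 68; no bond gives 102 − 1 = 101. Would deviate. ✗
Incompetent: no bond gives 102 − 1 = 101; bond gives 209 − 168 = 41. No deviation. ✓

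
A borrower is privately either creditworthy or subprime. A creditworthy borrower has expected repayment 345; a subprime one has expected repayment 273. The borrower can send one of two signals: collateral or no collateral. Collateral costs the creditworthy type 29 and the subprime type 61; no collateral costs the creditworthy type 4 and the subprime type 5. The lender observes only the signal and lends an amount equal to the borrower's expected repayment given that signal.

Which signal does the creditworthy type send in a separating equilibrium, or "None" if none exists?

Try creditworthy → collateral, subprime → no collateral:
  Under separation the lender infers type exactly: collateral → creditworthy (pays 345), no collateral → subprime (pays 273).
  Creditworthy: collateral gives 345 − 29 = 316; no collateral gives 273 − 4 = 269. No deviation. ✓
  Subprime: no collateral gives 273 − 5 = 268; collateral gives 345 − 61 = 284. Would deviate. ✗
Try creditworthy → no collateral, subprime → collateral:
  Under separation the lender infers type exactly: no collateral → creditworthy (pays 345), collateral → subprime (pays 273).
  Creditworthy: no collateral gives 345 − 4 = 341; collateral gives 273 − 29 = 244. No deviation. ✓
  Subprime: collateral gives 273 − 61 = 212; no collateral gives 345 − 5 = 340. Would deviate. ✗
Neither assignment is incentive-compatible.

None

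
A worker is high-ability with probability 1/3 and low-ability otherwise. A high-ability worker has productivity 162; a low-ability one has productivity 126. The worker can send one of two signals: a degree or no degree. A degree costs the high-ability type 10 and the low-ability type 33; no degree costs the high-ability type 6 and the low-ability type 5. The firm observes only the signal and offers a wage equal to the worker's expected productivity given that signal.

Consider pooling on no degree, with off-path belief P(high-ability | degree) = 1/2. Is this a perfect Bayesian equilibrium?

No

At the pooled signal (no degree) the firm holds the prior 1/3 and pays 1/3·162 + 2/3·126 = 138. Off-path (degree) belief 1/2 gives 1/2·162 + 1/2·126 = 144.
High-ability: no degree gives 138 − 6 = 132; degree gives 144 − 10 = 134. Deviates. ✗
Low-ability: no degree gives 138 − 5 = 133; degree gives 144 − 33 = 111. Stays. ✓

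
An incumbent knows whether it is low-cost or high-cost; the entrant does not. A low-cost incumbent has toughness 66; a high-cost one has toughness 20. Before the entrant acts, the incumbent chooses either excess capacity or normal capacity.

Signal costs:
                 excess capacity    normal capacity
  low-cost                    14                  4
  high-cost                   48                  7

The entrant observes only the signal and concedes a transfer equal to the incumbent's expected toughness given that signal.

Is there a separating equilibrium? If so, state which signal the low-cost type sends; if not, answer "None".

Try low-cost → excess capacity, high-cost → normal capacity:
  If types separate, excess capacity earns payment 66 and normal capacity earns 20.
  Low-cost: excess capacity gives 66 − 14 = 52; normal capacity gives 20 − 4 = 16. No deviation. ✓
  High-cost: normal capacity gives 20 − 7 = 13; excess capacity gives 66 − 48 = 18. Would deviate. ✗
Try low-cost → normal capacity, high-cost → excess capacity:
  If types separate, normal capacity earns payment 66 and excess capacity earns 20.
  Low-cost: normal capacity gives 66 − 4 = 62; excess capacity gives 20 − 14 = 6. No deviation. ✓
  High-cost: excess capacity gives 20 − 48 = -28; normal capacity gives 66 − 7 = 59. Would deviate. ✗
Neither assignment is incentive-compatible.

None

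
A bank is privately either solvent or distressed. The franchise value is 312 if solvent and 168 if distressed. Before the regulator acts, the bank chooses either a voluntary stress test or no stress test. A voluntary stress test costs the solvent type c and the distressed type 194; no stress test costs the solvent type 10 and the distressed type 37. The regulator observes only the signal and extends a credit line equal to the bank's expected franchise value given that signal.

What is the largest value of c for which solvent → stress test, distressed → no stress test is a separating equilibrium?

Under separation: stress test → solvent (pays 312); no stress test → distressed (pays 168).
Distressed: 168 − 37 = 131 ≥ 312 − 194 = 118. Holds regardless of c. ✓
Solvent: 312 − c ≥ 168 − 10, so c ≤ 312 − 158 = 154.

154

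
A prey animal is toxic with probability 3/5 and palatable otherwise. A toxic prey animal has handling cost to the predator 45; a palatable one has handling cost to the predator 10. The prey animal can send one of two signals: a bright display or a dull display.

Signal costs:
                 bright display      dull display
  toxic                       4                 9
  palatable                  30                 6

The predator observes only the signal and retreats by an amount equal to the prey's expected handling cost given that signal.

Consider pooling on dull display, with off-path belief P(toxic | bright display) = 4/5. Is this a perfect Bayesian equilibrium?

No

At the pooled signal (dull display) the predator holds the prior 3/5 and pays 3/5·45 + 2/5·10 = 31. Off-path (bright display) belief 4/5 gives 4/5·45 + 1/5·10 = 38.
Toxic: dull display gives 31 − 9 = 22; bright display gives 38 − 4 = 34. Deviates. ✗
Palatable: dull display gives 31 − 6 = 25; bright display gives 38 − 30 = 8. Stays. ✓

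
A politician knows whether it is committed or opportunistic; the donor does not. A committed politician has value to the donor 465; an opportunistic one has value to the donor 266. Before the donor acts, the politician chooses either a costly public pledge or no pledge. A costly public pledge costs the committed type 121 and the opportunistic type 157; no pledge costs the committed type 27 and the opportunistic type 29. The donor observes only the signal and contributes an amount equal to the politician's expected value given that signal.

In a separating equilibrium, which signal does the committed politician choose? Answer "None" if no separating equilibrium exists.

None

Try committed → pledge, opportunistic → no pledge:
  Under separation the donor infers type exactly: pledge → committed (pays 465), no pledge → opportunistic (pays 266).
  Committed: pledge gives 465 − 121 = 344; no pledge gives 266 − 27 = 239. No deviation. ✓
  Opportunistic: no pledge gives 266 − 29 = 237; pledge gives 465 − 157 = 308. Would deviate. ✗
Try committed → no pledge, opportunistic → pledge:
  Under separation the donor infers type exactly: no pledge → committed (pays 465), pledge → opportunistic (pays 266).
  Committed: no pledge gives 465 − 27 = 438; pledge gives 266 − 121 = 145. No deviation. ✓
  Opportunistic: pledge gives 266 − 157 = 109; no pledge gives 465 − 29 = 436. Would deviate. ✗
Neither assignment is incentive-compatible.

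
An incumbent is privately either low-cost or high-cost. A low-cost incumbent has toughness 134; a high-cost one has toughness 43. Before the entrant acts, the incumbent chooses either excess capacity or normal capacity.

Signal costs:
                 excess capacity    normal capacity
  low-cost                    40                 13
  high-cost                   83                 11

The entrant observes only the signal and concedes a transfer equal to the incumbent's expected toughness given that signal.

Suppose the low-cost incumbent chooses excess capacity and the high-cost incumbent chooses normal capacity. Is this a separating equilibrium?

Under separation the entrant infers type exactly: excess capacity → low-cost (pays 134), normal capacity → high-cost (pays 43).
Low-cost: excess capacity gives 134 − 40 = 94; normal capacity gives 43 − 13 = 30. No deviation. ✓
High-cost: normal capacity gives 43 − 11 = 32; excess capacity gives 134 − 83 = 51. Would deviate. ✗

No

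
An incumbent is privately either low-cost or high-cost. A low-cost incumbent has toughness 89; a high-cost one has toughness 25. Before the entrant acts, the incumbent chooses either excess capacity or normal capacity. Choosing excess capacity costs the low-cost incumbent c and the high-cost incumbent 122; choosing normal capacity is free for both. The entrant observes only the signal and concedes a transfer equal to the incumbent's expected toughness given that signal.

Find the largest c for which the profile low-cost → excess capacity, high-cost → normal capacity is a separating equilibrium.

64

Under separation: excess capacity → low-cost (pays 89); normal capacity → high-cost (pays 25).
High-cost: 25 − 0 = 25 ≥ 89 − 122 = -33. Holds regardless of c. ✓
Low-cost: 89 − c ≥ 25 − 0, so c ≤ 89 − 25 = 64.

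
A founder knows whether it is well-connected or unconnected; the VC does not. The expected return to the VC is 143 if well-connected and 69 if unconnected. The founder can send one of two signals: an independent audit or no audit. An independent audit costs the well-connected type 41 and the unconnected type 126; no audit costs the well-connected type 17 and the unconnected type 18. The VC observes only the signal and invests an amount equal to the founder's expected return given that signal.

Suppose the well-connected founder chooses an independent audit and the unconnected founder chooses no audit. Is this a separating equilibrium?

Yes

If types separate, audit earns payment 143 and no audit earns 69.
Well-connected: audit gives 143 − 41 = 102; no audit gives 69 − 17 = 52. No deviation. ✓
Unconnected: no audit gives 69 − 18 = 51; audit gives 143 − 126 = 17. No deviation. ✓
Neither type gains from mimicking the other.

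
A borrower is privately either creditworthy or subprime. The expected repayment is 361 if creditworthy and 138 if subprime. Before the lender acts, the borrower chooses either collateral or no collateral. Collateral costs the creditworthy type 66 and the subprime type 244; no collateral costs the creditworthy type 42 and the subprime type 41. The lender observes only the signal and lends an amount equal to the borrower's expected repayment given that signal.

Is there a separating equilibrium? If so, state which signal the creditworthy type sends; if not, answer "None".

None

Try creditworthy → collateral, subprime → no collateral:
  Under separation the lender infers type exactly: collateral → creditworthy (pays 361), no collateral → subprime (pays 138).
  Creditworthy: collateral gives 361 − 66 = 295; no collateral gives 138 − 42 = 96. No deviation. ✓
  Subprime: no collateral gives 138 − 41 = 97; collateral gives 361 − 244 = 117. Would deviate. ✗
Try creditworthy → no collateral, subprime → collateral:
  Under separation the lender infers type exactly: no collateral → creditworthy (pays 361), collateral → subprime (pays 138).
  Creditworthy: no collateral gives 361 − 42 = 319; collateral gives 138 − 66 = 72. No deviation. ✓
  Subprime: collateral gives 138 − 244 = -106; no collateral gives 361 − 41 = 320. Would deviate. ✗
Neither assignment is incentive-compatible.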